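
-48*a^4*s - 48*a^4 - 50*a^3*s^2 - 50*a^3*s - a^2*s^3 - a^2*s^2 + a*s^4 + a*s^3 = (-8*a + s)*(a + s)*(6*a + s)*(a*s + a)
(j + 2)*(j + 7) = j^2 + 9*j + 14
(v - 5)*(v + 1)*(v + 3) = v^3 - v^2 - 17*v - 15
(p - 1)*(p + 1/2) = p^2 - p/2 - 1/2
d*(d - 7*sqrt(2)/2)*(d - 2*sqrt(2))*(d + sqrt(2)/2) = d^4 - 5*sqrt(2)*d^3 + 17*d^2/2 + 7*sqrt(2)*d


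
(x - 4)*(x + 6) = x^2 + 2*x - 24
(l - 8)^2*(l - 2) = l^3 - 18*l^2 + 96*l - 128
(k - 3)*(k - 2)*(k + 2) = k^3 - 3*k^2 - 4*k + 12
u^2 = u^2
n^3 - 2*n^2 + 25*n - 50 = (n - 2)*(n - 5*I)*(n + 5*I)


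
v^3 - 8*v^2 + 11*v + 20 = (v - 5)*(v - 4)*(v + 1)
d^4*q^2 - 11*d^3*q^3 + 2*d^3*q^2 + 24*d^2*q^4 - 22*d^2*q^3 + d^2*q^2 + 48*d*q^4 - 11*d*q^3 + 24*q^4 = (d - 8*q)*(d - 3*q)*(d*q + q)^2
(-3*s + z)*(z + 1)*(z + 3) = -3*s*z^2 - 12*s*z - 9*s + z^3 + 4*z^2 + 3*z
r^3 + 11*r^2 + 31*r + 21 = (r + 1)*(r + 3)*(r + 7)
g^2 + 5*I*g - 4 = (g + I)*(g + 4*I)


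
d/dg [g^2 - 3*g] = 2*g - 3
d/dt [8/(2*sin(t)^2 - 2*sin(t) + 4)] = 4*(1 - 2*sin(t))*cos(t)/(sin(t)^2 - sin(t) + 2)^2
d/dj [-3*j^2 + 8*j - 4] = 8 - 6*j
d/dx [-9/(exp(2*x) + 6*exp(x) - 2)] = 18*(exp(x) + 3)*exp(x)/(exp(2*x) + 6*exp(x) - 2)^2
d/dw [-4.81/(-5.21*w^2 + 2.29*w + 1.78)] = (11.0149 - 50.1202*w)/(-5.21*w^2 + 2.29*w + 1.78)^2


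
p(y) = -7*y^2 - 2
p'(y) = -14*y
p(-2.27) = -38.07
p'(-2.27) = 31.78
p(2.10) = -32.87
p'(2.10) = -29.40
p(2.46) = -44.36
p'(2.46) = -34.44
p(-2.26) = -37.75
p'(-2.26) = 31.64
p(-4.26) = -129.03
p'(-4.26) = 59.64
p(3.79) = -102.55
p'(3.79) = -53.06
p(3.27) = -76.85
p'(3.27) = -45.78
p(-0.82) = -6.71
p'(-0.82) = 11.48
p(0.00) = -2.00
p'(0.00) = 0.00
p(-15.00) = -1577.00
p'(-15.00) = 210.00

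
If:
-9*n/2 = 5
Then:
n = -10/9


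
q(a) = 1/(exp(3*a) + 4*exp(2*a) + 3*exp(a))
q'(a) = (-3*exp(3*a) - 8*exp(2*a) - 3*exp(a))/(exp(3*a) + 4*exp(2*a) + 3*exp(a))^2 = (-3*exp(2*a) - 8*exp(a) - 3)*exp(-a)/(exp(2*a) + 4*exp(a) + 3)^2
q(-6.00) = 134.03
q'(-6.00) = -134.48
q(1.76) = 0.00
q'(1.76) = -0.01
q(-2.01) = 2.10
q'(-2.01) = -2.44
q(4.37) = 0.00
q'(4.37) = -0.00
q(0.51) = 0.05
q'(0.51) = -0.10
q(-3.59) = 11.65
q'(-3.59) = -12.07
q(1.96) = 0.00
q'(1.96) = -0.00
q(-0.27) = 0.20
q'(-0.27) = -0.32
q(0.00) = 0.12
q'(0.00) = -0.22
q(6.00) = 0.00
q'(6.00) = 0.00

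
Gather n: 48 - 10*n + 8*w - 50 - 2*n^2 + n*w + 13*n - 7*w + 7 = -2*n^2 + n*(w + 3) + w + 5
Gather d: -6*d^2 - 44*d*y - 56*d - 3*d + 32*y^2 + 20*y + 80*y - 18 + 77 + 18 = -6*d^2 + d*(-44*y - 59) + 32*y^2 + 100*y + 77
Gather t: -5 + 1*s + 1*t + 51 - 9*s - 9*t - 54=-8*s - 8*t - 8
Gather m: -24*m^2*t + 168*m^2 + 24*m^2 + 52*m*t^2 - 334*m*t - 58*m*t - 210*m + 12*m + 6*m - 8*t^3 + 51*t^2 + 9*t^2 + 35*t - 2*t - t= m^2*(192 - 24*t) + m*(52*t^2 - 392*t - 192) - 8*t^3 + 60*t^2 + 32*t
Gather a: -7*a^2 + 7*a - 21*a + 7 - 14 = -7*a^2 - 14*a - 7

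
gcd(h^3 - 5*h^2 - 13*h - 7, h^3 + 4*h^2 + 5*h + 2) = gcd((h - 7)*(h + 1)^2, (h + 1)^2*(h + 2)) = h^2 + 2*h + 1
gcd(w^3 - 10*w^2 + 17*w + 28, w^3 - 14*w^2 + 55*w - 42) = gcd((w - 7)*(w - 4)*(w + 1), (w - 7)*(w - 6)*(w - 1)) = w - 7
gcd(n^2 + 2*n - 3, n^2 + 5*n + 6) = n + 3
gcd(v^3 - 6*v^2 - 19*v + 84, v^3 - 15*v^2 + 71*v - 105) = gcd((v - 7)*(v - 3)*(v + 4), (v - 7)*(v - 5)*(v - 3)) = v^2 - 10*v + 21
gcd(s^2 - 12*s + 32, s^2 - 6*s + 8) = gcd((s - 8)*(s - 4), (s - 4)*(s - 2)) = s - 4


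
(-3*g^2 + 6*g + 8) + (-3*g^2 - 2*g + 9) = -6*g^2 + 4*g + 17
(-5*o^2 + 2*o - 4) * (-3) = 15*o^2 - 6*o + 12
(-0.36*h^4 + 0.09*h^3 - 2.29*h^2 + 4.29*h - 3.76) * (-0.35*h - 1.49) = 0.126*h^5 + 0.5049*h^4 + 0.6674*h^3 + 1.9106*h^2 - 5.0761*h + 5.6024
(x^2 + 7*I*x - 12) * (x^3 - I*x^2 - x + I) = x^5 + 6*I*x^4 - 6*x^3 + 6*I*x^2 + 5*x - 12*I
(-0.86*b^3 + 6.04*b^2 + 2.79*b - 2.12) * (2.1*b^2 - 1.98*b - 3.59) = -1.806*b^5 + 14.3868*b^4 - 3.0128*b^3 - 31.6598*b^2 - 5.8185*b + 7.6108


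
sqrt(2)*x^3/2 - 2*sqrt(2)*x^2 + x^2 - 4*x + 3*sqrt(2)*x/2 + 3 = (x - 3)*(x - 1)*(sqrt(2)*x/2 + 1)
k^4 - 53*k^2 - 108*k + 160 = (k - 8)*(k - 1)*(k + 4)*(k + 5)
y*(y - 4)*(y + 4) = y^3 - 16*y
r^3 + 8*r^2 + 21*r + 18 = (r + 2)*(r + 3)^2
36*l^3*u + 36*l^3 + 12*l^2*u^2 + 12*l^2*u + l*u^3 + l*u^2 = (6*l + u)^2*(l*u + l)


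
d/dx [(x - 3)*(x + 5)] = 2*x + 2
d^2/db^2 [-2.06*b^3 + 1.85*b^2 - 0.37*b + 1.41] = 3.7 - 12.36*b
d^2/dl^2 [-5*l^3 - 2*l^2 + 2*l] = -30*l - 4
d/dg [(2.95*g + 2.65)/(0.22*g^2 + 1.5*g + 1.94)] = (-0.649*g^2 - 1.166*g + 1.748)/(0.0484*g^4 + 0.66*g^3 + 3.1036*g^2 + 5.82*g + 3.7636)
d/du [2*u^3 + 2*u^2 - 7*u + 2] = 6*u^2 + 4*u - 7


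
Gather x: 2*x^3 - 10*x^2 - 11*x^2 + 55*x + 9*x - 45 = 2*x^3 - 21*x^2 + 64*x - 45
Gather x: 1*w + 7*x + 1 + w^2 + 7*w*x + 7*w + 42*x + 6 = w^2 + 8*w + x*(7*w + 49) + 7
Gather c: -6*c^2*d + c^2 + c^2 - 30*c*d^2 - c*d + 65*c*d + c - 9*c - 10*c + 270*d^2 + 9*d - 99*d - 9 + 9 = c^2*(2 - 6*d) + c*(-30*d^2 + 64*d - 18) + 270*d^2 - 90*d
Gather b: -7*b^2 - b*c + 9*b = -7*b^2 + b*(9 - c)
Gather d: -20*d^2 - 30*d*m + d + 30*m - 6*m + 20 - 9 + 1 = -20*d^2 + d*(1 - 30*m) + 24*m + 12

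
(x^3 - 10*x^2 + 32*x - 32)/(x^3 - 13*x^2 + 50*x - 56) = (x - 4)/(x - 7)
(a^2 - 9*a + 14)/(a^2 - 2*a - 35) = (a - 2)/(a + 5)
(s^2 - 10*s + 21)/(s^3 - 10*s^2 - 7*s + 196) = (s - 3)/(s^2 - 3*s - 28)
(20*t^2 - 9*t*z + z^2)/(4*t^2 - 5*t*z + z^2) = (-5*t + z)/(-t + z)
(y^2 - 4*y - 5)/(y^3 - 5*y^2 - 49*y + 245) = (y + 1)/(y^2 - 49)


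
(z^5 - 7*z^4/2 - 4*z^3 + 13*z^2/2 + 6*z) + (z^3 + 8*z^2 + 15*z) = z^5 - 7*z^4/2 - 3*z^3 + 29*z^2/2 + 21*z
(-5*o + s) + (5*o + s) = 2*s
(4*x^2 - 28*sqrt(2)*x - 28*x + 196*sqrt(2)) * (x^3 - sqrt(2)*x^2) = 4*x^5 - 32*sqrt(2)*x^4 - 28*x^4 + 56*x^3 + 224*sqrt(2)*x^3 - 392*x^2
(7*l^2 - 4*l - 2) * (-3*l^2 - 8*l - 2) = -21*l^4 - 44*l^3 + 24*l^2 + 24*l + 4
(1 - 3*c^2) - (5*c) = -3*c^2 - 5*c + 1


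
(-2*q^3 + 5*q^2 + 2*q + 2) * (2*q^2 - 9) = -4*q^5 + 10*q^4 + 22*q^3 - 41*q^2 - 18*q - 18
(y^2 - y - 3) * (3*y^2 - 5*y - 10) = 3*y^4 - 8*y^3 - 14*y^2 + 25*y + 30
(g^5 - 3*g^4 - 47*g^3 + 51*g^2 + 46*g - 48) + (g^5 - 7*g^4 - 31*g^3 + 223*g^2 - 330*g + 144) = 2*g^5 - 10*g^4 - 78*g^3 + 274*g^2 - 284*g + 96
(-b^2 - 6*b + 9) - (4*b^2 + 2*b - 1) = -5*b^2 - 8*b + 10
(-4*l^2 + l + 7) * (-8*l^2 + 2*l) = 32*l^4 - 16*l^3 - 54*l^2 + 14*l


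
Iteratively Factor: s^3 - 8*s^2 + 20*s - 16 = (s - 2)*(s^2 - 6*s + 8) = (s - 2)^2*(s - 4)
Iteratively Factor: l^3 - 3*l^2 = (l)*(l^2 - 3*l) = l*(l - 3)*(l)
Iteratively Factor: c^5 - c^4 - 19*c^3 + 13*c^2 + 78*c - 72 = (c - 4)*(c^4 + 3*c^3 - 7*c^2 - 15*c + 18) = (c - 4)*(c - 1)*(c^3 + 4*c^2 - 3*c - 18) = (c - 4)*(c - 2)*(c - 1)*(c^2 + 6*c + 9) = (c - 4)*(c - 2)*(c - 1)*(c + 3)*(c + 3)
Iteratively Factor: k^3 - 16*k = (k)*(k^2 - 16) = k*(k - 4)*(k + 4)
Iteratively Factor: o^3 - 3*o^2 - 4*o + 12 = (o + 2)*(o^2 - 5*o + 6) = (o - 3)*(o + 2)*(o - 2)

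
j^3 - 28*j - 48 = (j - 6)*(j + 2)*(j + 4)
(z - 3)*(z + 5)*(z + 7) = z^3 + 9*z^2 - z - 105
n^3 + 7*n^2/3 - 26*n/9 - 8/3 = (n - 4/3)*(n + 2/3)*(n + 3)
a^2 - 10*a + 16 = (a - 8)*(a - 2)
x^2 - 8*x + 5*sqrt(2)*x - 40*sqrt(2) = (x - 8)*(x + 5*sqrt(2))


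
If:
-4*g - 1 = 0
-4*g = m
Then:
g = -1/4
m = 1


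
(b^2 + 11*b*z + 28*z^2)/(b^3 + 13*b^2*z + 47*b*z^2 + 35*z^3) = (b + 4*z)/(b^2 + 6*b*z + 5*z^2)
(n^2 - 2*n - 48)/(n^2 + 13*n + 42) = (n - 8)/(n + 7)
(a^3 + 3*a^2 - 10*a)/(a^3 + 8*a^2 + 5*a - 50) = a/(a + 5)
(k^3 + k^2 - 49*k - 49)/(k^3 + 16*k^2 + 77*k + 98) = (k^2 - 6*k - 7)/(k^2 + 9*k + 14)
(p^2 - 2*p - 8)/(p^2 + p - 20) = (p + 2)/(p + 5)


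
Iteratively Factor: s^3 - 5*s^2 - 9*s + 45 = (s + 3)*(s^2 - 8*s + 15) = (s - 3)*(s + 3)*(s - 5)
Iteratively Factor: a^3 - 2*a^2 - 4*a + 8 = (a - 2)*(a^2 - 4) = (a - 2)*(a + 2)*(a - 2)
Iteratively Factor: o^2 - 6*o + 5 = (o - 5)*(o - 1)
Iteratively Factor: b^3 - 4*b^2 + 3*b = (b - 1)*(b^2 - 3*b) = (b - 3)*(b - 1)*(b)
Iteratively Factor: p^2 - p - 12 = (p - 4)*(p + 3)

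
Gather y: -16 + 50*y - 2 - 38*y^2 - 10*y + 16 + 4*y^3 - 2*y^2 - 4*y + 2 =4*y^3 - 40*y^2 + 36*y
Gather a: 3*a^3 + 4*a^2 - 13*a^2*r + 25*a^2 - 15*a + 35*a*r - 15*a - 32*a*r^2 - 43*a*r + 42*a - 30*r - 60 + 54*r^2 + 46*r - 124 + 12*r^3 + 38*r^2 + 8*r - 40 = 3*a^3 + a^2*(29 - 13*r) + a*(-32*r^2 - 8*r + 12) + 12*r^3 + 92*r^2 + 24*r - 224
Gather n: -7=-7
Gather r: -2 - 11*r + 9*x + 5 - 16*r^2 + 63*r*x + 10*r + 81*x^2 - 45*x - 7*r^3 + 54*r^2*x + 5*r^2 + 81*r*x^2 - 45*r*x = -7*r^3 + r^2*(54*x - 11) + r*(81*x^2 + 18*x - 1) + 81*x^2 - 36*x + 3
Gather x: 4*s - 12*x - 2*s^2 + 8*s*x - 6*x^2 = -2*s^2 + 4*s - 6*x^2 + x*(8*s - 12)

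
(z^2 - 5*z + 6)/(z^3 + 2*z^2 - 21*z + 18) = (z - 2)/(z^2 + 5*z - 6)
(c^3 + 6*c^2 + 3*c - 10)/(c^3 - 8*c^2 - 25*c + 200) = (c^2 + c - 2)/(c^2 - 13*c + 40)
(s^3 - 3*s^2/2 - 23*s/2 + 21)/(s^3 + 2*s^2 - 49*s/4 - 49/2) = 2*(s^2 - 5*s + 6)/(2*s^2 - 3*s - 14)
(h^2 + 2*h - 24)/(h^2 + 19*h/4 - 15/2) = 4*(h - 4)/(4*h - 5)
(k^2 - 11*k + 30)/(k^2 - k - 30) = (k - 5)/(k + 5)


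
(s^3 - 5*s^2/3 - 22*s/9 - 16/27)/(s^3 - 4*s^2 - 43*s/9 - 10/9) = (s - 8/3)/(s - 5)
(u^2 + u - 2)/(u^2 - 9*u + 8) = (u + 2)/(u - 8)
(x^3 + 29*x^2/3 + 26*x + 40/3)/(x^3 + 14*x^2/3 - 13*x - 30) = (3*x^3 + 29*x^2 + 78*x + 40)/(3*x^3 + 14*x^2 - 39*x - 90)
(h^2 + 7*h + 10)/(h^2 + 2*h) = (h + 5)/h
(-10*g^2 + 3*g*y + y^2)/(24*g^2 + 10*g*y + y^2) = (-10*g^2 + 3*g*y + y^2)/(24*g^2 + 10*g*y + y^2)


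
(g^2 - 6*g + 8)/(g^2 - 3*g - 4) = (g - 2)/(g + 1)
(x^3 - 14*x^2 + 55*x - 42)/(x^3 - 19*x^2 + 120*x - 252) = (x - 1)/(x - 6)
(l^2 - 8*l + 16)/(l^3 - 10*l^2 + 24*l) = (l - 4)/(l*(l - 6))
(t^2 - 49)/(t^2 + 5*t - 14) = (t - 7)/(t - 2)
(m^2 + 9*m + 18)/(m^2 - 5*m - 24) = (m + 6)/(m - 8)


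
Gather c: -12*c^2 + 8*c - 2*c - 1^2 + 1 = -12*c^2 + 6*c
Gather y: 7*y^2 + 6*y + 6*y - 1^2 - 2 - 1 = 7*y^2 + 12*y - 4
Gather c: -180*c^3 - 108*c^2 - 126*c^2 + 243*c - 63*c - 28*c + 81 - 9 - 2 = -180*c^3 - 234*c^2 + 152*c + 70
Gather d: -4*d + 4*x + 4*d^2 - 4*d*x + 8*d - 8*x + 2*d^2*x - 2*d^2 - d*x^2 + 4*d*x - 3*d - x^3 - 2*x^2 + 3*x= d^2*(2*x + 2) + d*(1 - x^2) - x^3 - 2*x^2 - x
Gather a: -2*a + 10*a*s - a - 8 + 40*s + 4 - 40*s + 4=a*(10*s - 3)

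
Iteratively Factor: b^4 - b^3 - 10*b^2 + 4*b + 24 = (b - 2)*(b^3 + b^2 - 8*b - 12) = (b - 3)*(b - 2)*(b^2 + 4*b + 4) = (b - 3)*(b - 2)*(b + 2)*(b + 2)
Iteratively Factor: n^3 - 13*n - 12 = (n - 4)*(n^2 + 4*n + 3) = (n - 4)*(n + 3)*(n + 1)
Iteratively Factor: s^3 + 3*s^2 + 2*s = (s + 2)*(s^2 + s) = s*(s + 2)*(s + 1)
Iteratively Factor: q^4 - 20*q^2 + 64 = (q - 4)*(q^3 + 4*q^2 - 4*q - 16) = (q - 4)*(q + 2)*(q^2 + 2*q - 8) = (q - 4)*(q - 2)*(q + 2)*(q + 4)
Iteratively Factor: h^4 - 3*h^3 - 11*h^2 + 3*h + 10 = (h - 5)*(h^3 + 2*h^2 - h - 2) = (h - 5)*(h - 1)*(h^2 + 3*h + 2) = (h - 5)*(h - 1)*(h + 1)*(h + 2)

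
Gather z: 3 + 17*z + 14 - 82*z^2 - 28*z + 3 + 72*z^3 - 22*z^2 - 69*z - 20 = 72*z^3 - 104*z^2 - 80*z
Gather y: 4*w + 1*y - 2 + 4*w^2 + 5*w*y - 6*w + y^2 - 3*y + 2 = 4*w^2 - 2*w + y^2 + y*(5*w - 2)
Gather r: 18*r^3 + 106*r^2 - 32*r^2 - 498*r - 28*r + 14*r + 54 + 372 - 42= 18*r^3 + 74*r^2 - 512*r + 384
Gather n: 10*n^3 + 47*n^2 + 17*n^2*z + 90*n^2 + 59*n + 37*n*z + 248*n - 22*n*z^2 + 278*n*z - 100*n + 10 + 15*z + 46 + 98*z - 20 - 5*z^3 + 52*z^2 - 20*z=10*n^3 + n^2*(17*z + 137) + n*(-22*z^2 + 315*z + 207) - 5*z^3 + 52*z^2 + 93*z + 36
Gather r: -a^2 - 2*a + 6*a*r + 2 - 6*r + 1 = -a^2 - 2*a + r*(6*a - 6) + 3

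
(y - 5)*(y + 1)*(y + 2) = y^3 - 2*y^2 - 13*y - 10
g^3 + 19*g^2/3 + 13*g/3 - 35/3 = (g - 1)*(g + 7/3)*(g + 5)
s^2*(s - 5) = s^3 - 5*s^2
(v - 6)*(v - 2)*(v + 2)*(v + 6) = v^4 - 40*v^2 + 144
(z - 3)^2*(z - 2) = z^3 - 8*z^2 + 21*z - 18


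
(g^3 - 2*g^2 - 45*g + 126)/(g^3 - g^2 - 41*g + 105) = (g - 6)/(g - 5)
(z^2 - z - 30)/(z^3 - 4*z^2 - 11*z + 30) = (z^2 - z - 30)/(z^3 - 4*z^2 - 11*z + 30)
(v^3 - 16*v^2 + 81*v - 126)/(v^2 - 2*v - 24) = (v^2 - 10*v + 21)/(v + 4)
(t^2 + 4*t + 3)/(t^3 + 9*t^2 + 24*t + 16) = (t + 3)/(t^2 + 8*t + 16)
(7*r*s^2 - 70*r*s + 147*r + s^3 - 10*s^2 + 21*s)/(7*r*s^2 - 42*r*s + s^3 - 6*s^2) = (s^2 - 10*s + 21)/(s*(s - 6))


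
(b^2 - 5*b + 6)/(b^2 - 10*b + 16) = (b - 3)/(b - 8)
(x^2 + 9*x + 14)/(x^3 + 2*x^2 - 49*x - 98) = 1/(x - 7)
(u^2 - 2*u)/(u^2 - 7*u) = (u - 2)/(u - 7)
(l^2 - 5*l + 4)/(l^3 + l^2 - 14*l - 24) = (l - 1)/(l^2 + 5*l + 6)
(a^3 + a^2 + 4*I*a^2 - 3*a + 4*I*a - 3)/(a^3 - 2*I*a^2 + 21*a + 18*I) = (a + 1)/(a - 6*I)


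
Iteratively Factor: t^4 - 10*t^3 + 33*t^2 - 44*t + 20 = (t - 2)*(t^3 - 8*t^2 + 17*t - 10) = (t - 2)*(t - 1)*(t^2 - 7*t + 10) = (t - 2)^2*(t - 1)*(t - 5)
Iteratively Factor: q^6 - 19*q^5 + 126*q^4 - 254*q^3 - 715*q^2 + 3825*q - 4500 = (q - 5)*(q^5 - 14*q^4 + 56*q^3 + 26*q^2 - 585*q + 900) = (q - 5)^2*(q^4 - 9*q^3 + 11*q^2 + 81*q - 180) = (q - 5)^2*(q - 4)*(q^3 - 5*q^2 - 9*q + 45) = (q - 5)^2*(q - 4)*(q + 3)*(q^2 - 8*q + 15) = (q - 5)^3*(q - 4)*(q + 3)*(q - 3)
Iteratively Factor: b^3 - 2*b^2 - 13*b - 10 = (b + 2)*(b^2 - 4*b - 5) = (b - 5)*(b + 2)*(b + 1)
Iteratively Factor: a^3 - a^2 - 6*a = (a + 2)*(a^2 - 3*a) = (a - 3)*(a + 2)*(a)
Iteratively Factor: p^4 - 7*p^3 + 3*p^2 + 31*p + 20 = (p + 1)*(p^3 - 8*p^2 + 11*p + 20) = (p + 1)^2*(p^2 - 9*p + 20) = (p - 4)*(p + 1)^2*(p - 5)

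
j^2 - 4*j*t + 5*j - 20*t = (j + 5)*(j - 4*t)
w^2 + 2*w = w*(w + 2)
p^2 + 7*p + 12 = (p + 3)*(p + 4)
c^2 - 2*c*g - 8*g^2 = (c - 4*g)*(c + 2*g)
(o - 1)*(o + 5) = o^2 + 4*o - 5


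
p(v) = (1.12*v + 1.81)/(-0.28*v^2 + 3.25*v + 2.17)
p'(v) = (0.56*v - 3.25)*(1.12*v + 1.81)/(-0.28*v^2 + 3.25*v + 2.17)^2 + 1.12/(-0.28*v^2 + 3.25*v + 2.17) = (0.3136*v^2 + 1.0136*v - 3.4521)/(0.0784*v^4 - 1.82*v^3 + 9.3473*v^2 + 14.105*v + 4.7089)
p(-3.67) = 0.17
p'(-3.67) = -0.02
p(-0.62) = 23.55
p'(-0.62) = -1764.91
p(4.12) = 0.59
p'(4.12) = 0.05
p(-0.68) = -6.19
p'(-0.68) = -139.14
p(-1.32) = -0.13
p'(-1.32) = -0.62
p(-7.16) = 0.18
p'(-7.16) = 0.00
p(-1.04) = -0.43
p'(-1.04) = -1.82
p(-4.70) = 0.18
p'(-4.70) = -0.00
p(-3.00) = 0.15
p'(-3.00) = -0.04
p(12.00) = 17.94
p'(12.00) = 74.56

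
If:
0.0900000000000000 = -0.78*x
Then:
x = -0.12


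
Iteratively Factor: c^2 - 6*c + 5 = (c - 5)*(c - 1)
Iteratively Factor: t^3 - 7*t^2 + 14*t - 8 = (t - 4)*(t^2 - 3*t + 2) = (t - 4)*(t - 2)*(t - 1)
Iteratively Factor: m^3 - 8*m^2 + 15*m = (m - 5)*(m^2 - 3*m) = (m - 5)*(m - 3)*(m)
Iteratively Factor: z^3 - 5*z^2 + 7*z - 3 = (z - 3)*(z^2 - 2*z + 1) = (z - 3)*(z - 1)*(z - 1)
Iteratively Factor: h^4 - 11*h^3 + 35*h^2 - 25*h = (h - 5)*(h^3 - 6*h^2 + 5*h) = (h - 5)*(h - 1)*(h^2 - 5*h) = (h - 5)^2*(h - 1)*(h)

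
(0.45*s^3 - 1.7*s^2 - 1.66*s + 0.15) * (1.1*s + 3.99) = 0.495*s^4 - 0.0745*s^3 - 8.609*s^2 - 6.4584*s + 0.5985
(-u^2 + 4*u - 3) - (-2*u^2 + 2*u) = u^2 + 2*u - 3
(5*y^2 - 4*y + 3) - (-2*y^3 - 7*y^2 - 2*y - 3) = 2*y^3 + 12*y^2 - 2*y + 6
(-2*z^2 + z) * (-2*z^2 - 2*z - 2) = 4*z^4 + 2*z^3 + 2*z^2 - 2*z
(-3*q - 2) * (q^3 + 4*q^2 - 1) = -3*q^4 - 14*q^3 - 8*q^2 + 3*q + 2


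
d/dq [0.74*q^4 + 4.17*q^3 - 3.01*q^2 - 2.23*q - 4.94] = 2.96*q^3 + 12.51*q^2 - 6.02*q - 2.23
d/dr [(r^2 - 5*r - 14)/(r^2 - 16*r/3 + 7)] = 3*(-r^2 + 126*r - 329)/(9*r^4 - 96*r^3 + 382*r^2 - 672*r + 441)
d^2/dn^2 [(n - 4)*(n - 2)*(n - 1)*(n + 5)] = 12*n^2 - 12*n - 42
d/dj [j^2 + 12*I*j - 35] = 2*j + 12*I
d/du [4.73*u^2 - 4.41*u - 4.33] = 9.46*u - 4.41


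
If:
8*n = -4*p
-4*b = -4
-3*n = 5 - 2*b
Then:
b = 1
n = -1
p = 2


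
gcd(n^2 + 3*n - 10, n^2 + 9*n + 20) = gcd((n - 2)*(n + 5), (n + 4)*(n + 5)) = n + 5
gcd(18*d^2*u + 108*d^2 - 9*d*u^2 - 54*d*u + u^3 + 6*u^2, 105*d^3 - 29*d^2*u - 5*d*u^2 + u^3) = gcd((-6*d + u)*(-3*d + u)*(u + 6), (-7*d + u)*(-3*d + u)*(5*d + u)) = -3*d + u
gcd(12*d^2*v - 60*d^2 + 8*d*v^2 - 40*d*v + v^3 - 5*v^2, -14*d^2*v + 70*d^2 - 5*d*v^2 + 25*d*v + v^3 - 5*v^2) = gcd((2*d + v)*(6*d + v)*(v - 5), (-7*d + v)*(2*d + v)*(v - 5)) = 2*d*v - 10*d + v^2 - 5*v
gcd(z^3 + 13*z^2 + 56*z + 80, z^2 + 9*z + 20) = z^2 + 9*z + 20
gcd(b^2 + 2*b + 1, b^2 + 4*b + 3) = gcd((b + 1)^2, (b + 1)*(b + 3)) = b + 1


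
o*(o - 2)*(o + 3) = o^3 + o^2 - 6*o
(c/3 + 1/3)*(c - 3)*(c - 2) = c^3/3 - 4*c^2/3 + c/3 + 2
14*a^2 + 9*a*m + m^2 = (2*a + m)*(7*a + m)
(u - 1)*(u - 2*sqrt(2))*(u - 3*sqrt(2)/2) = u^3 - 7*sqrt(2)*u^2/2 - u^2 + 7*sqrt(2)*u/2 + 6*u - 6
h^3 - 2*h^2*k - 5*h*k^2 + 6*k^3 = (h - 3*k)*(h - k)*(h + 2*k)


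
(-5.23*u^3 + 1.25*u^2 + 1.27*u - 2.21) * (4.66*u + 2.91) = -24.3718*u^4 - 9.3943*u^3 + 9.5557*u^2 - 6.6029*u - 6.4311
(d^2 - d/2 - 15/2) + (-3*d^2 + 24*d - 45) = -2*d^2 + 47*d/2 - 105/2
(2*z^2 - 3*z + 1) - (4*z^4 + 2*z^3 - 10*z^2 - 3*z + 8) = -4*z^4 - 2*z^3 + 12*z^2 - 7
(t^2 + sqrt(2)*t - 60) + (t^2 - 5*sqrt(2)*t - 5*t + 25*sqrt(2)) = 2*t^2 - 4*sqrt(2)*t - 5*t - 60 + 25*sqrt(2)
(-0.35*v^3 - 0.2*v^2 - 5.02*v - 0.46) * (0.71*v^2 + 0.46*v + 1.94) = -0.2485*v^5 - 0.303*v^4 - 4.3352*v^3 - 3.0238*v^2 - 9.9504*v - 0.8924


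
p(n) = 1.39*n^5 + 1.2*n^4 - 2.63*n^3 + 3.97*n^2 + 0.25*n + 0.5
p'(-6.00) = 7638.97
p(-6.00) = -8543.44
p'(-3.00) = 338.77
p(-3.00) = -134.08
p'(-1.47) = -11.27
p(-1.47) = 13.13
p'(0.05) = 0.63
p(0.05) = 0.52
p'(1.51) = 46.91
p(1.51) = 18.03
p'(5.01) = 4824.20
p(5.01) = 4914.05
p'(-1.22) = -14.50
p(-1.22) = 9.78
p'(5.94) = 9427.31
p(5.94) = 11363.68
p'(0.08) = 0.84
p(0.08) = 0.54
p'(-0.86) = -11.67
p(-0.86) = 4.90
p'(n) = 6.95*n^4 + 4.8*n^3 - 7.89*n^2 + 7.94*n + 0.25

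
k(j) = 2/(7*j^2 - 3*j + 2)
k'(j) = 2*(3 - 14*j)/(7*j^2 - 3*j + 2)^2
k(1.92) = 0.09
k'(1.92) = -0.10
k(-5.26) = 0.01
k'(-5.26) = 0.00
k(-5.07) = 0.01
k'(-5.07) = 0.00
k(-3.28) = 0.02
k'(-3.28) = 0.01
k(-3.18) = 0.02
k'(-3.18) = 0.01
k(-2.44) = 0.04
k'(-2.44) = 0.03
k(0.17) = 1.18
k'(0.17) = 0.43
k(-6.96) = 0.01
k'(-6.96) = 0.00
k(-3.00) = 0.03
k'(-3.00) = 0.02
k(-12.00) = 0.00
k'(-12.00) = 0.00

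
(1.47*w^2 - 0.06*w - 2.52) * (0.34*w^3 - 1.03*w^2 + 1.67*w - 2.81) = 0.4998*w^5 - 1.5345*w^4 + 1.6599*w^3 - 1.6353*w^2 - 4.0398*w + 7.0812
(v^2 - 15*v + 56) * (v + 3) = v^3 - 12*v^2 + 11*v + 168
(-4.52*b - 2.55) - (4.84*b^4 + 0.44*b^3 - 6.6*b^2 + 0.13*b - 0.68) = -4.84*b^4 - 0.44*b^3 + 6.6*b^2 - 4.65*b - 1.87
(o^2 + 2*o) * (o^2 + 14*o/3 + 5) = o^4 + 20*o^3/3 + 43*o^2/3 + 10*o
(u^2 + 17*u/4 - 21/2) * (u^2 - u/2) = u^4 + 15*u^3/4 - 101*u^2/8 + 21*u/4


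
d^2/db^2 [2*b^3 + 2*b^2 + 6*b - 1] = 12*b + 4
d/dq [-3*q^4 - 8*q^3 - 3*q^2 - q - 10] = -12*q^3 - 24*q^2 - 6*q - 1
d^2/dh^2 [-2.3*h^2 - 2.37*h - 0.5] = -4.60000000000000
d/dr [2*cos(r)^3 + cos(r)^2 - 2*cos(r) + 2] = 2*(-3*cos(r)^2 - cos(r) + 1)*sin(r)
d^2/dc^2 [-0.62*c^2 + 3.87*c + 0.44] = -1.24000000000000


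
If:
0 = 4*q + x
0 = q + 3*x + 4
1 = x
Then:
No Solution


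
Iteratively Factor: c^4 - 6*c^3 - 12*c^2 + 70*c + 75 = (c - 5)*(c^3 - c^2 - 17*c - 15) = (c - 5)*(c + 3)*(c^2 - 4*c - 5) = (c - 5)^2*(c + 3)*(c + 1)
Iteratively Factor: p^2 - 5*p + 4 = (p - 4)*(p - 1)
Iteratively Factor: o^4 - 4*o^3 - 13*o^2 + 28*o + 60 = (o - 5)*(o^3 + o^2 - 8*o - 12) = (o - 5)*(o - 3)*(o^2 + 4*o + 4) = (o - 5)*(o - 3)*(o + 2)*(o + 2)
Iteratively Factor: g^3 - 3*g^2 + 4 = (g + 1)*(g^2 - 4*g + 4) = (g - 2)*(g + 1)*(g - 2)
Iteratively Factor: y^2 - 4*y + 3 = (y - 3)*(y - 1)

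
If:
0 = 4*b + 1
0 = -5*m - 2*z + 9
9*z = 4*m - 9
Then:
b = -1/4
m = 99/53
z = -9/53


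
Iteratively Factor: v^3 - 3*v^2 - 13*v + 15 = (v - 5)*(v^2 + 2*v - 3) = (v - 5)*(v - 1)*(v + 3)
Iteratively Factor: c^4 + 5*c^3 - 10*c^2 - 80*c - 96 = (c + 3)*(c^3 + 2*c^2 - 16*c - 32) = (c + 3)*(c + 4)*(c^2 - 2*c - 8) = (c - 4)*(c + 3)*(c + 4)*(c + 2)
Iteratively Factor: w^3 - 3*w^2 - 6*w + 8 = (w + 2)*(w^2 - 5*w + 4) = (w - 1)*(w + 2)*(w - 4)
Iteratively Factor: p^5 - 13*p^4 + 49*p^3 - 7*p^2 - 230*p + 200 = (p - 1)*(p^4 - 12*p^3 + 37*p^2 + 30*p - 200) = (p - 5)*(p - 1)*(p^3 - 7*p^2 + 2*p + 40) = (p - 5)*(p - 4)*(p - 1)*(p^2 - 3*p - 10) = (p - 5)*(p - 4)*(p - 1)*(p + 2)*(p - 5)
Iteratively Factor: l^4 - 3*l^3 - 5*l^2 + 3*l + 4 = (l - 1)*(l^3 - 2*l^2 - 7*l - 4) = (l - 1)*(l + 1)*(l^2 - 3*l - 4) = (l - 4)*(l - 1)*(l + 1)*(l + 1)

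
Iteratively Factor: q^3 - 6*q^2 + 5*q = (q - 5)*(q^2 - q) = (q - 5)*(q - 1)*(q)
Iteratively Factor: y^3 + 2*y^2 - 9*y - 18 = (y - 3)*(y^2 + 5*y + 6) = (y - 3)*(y + 2)*(y + 3)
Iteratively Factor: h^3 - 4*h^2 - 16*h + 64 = (h + 4)*(h^2 - 8*h + 16) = (h - 4)*(h + 4)*(h - 4)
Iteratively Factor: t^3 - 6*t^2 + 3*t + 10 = (t - 5)*(t^2 - t - 2) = (t - 5)*(t - 2)*(t + 1)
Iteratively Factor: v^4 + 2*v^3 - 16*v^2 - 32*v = (v - 4)*(v^3 + 6*v^2 + 8*v) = (v - 4)*(v + 2)*(v^2 + 4*v) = v*(v - 4)*(v + 2)*(v + 4)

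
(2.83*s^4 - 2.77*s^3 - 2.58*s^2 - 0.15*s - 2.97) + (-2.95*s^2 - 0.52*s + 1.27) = 2.83*s^4 - 2.77*s^3 - 5.53*s^2 - 0.67*s - 1.7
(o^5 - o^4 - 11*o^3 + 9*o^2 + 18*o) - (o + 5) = o^5 - o^4 - 11*o^3 + 9*o^2 + 17*o - 5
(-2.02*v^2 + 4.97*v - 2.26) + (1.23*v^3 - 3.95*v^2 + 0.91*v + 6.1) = 1.23*v^3 - 5.97*v^2 + 5.88*v + 3.84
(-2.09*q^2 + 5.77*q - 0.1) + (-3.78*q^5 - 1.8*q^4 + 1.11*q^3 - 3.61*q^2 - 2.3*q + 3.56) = -3.78*q^5 - 1.8*q^4 + 1.11*q^3 - 5.7*q^2 + 3.47*q + 3.46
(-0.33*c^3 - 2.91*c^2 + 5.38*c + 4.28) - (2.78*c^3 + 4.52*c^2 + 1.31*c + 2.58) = -3.11*c^3 - 7.43*c^2 + 4.07*c + 1.7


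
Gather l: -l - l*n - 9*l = l*(-n - 10)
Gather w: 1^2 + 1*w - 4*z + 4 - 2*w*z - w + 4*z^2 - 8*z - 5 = -2*w*z + 4*z^2 - 12*z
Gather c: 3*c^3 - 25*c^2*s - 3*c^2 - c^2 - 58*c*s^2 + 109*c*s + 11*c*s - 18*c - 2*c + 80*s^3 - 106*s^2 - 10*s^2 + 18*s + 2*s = 3*c^3 + c^2*(-25*s - 4) + c*(-58*s^2 + 120*s - 20) + 80*s^3 - 116*s^2 + 20*s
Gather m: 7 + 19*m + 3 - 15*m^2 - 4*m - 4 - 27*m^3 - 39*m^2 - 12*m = -27*m^3 - 54*m^2 + 3*m + 6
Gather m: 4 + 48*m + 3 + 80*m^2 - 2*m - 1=80*m^2 + 46*m + 6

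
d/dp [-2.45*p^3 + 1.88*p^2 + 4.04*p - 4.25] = -7.35*p^2 + 3.76*p + 4.04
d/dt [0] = 0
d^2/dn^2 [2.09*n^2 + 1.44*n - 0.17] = 4.18000000000000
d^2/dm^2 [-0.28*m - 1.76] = 0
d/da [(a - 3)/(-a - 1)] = -4/(a + 1)^2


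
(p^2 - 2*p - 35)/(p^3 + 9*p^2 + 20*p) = (p - 7)/(p*(p + 4))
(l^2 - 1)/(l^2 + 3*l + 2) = (l - 1)/(l + 2)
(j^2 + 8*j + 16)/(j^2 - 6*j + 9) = (j^2 + 8*j + 16)/(j^2 - 6*j + 9)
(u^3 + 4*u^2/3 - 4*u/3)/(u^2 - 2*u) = (3*u^2 + 4*u - 4)/(3*(u - 2))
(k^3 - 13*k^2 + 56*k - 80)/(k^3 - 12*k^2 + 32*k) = (k^2 - 9*k + 20)/(k*(k - 8))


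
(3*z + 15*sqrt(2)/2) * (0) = 0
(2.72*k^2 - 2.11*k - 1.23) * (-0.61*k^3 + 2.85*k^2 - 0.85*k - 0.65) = -1.6592*k^5 + 9.0391*k^4 - 7.5752*k^3 - 3.48*k^2 + 2.417*k + 0.7995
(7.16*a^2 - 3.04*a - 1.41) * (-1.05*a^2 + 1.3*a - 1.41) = -7.518*a^4 + 12.5*a^3 - 12.5671*a^2 + 2.4534*a + 1.9881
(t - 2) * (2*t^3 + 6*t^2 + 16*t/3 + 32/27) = 2*t^4 + 2*t^3 - 20*t^2/3 - 256*t/27 - 64/27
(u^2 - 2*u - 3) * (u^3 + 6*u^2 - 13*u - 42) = u^5 + 4*u^4 - 28*u^3 - 34*u^2 + 123*u + 126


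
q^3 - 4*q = q*(q - 2)*(q + 2)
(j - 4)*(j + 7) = j^2 + 3*j - 28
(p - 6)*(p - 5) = p^2 - 11*p + 30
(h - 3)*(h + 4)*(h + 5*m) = h^3 + 5*h^2*m + h^2 + 5*h*m - 12*h - 60*m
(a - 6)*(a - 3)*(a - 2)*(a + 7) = a^4 - 4*a^3 - 41*a^2 + 216*a - 252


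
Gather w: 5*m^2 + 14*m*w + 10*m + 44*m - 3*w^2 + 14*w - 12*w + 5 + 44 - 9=5*m^2 + 54*m - 3*w^2 + w*(14*m + 2) + 40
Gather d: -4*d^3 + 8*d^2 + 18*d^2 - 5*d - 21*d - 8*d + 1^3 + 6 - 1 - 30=-4*d^3 + 26*d^2 - 34*d - 24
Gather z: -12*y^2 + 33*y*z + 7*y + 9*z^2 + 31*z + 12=-12*y^2 + 7*y + 9*z^2 + z*(33*y + 31) + 12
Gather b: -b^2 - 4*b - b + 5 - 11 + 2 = -b^2 - 5*b - 4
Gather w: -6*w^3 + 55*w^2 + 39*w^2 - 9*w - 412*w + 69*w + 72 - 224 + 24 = -6*w^3 + 94*w^2 - 352*w - 128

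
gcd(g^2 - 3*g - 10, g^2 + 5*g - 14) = 1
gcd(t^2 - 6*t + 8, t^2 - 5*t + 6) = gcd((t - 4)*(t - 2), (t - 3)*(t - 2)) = t - 2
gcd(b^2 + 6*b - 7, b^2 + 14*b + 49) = b + 7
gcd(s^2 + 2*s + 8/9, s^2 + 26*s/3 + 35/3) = 1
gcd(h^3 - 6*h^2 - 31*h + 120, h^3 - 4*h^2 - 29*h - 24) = h - 8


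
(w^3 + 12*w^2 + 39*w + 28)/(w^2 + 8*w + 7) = w + 4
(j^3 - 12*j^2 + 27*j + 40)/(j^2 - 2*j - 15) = (j^2 - 7*j - 8)/(j + 3)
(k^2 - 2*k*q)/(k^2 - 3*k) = (k - 2*q)/(k - 3)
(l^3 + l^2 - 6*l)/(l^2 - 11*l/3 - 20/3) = 3*l*(-l^2 - l + 6)/(-3*l^2 + 11*l + 20)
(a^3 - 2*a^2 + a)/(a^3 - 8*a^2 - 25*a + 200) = a*(a^2 - 2*a + 1)/(a^3 - 8*a^2 - 25*a + 200)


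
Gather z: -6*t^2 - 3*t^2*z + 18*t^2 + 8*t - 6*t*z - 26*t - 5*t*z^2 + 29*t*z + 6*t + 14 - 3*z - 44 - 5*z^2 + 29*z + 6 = 12*t^2 - 12*t + z^2*(-5*t - 5) + z*(-3*t^2 + 23*t + 26) - 24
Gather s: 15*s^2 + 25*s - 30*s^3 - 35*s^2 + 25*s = -30*s^3 - 20*s^2 + 50*s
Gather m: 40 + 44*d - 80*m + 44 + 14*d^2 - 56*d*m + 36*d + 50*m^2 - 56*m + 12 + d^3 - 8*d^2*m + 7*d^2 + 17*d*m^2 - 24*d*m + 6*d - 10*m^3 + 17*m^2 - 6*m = d^3 + 21*d^2 + 86*d - 10*m^3 + m^2*(17*d + 67) + m*(-8*d^2 - 80*d - 142) + 96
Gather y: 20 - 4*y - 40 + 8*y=4*y - 20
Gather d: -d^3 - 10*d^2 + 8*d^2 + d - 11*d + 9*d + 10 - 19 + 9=-d^3 - 2*d^2 - d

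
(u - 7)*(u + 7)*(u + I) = u^3 + I*u^2 - 49*u - 49*I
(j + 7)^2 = j^2 + 14*j + 49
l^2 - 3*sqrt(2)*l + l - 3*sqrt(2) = (l + 1)*(l - 3*sqrt(2))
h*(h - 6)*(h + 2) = h^3 - 4*h^2 - 12*h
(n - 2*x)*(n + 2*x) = n^2 - 4*x^2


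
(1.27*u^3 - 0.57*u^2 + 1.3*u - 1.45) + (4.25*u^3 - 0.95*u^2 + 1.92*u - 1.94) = 5.52*u^3 - 1.52*u^2 + 3.22*u - 3.39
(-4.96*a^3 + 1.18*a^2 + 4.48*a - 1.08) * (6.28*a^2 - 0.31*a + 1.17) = -31.1488*a^5 + 8.948*a^4 + 21.9654*a^3 - 6.7906*a^2 + 5.5764*a - 1.2636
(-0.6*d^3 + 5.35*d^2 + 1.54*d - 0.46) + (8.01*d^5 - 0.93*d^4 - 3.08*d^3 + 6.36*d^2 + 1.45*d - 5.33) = 8.01*d^5 - 0.93*d^4 - 3.68*d^3 + 11.71*d^2 + 2.99*d - 5.79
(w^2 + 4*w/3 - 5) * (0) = 0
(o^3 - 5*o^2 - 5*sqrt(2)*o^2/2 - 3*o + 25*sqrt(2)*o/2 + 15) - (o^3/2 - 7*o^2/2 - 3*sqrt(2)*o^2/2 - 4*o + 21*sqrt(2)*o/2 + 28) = o^3/2 - 3*o^2/2 - sqrt(2)*o^2 + o + 2*sqrt(2)*o - 13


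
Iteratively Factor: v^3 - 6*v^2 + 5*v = (v - 5)*(v^2 - v) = v*(v - 5)*(v - 1)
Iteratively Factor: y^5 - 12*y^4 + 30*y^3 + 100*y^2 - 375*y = (y - 5)*(y^4 - 7*y^3 - 5*y^2 + 75*y) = (y - 5)^2*(y^3 - 2*y^2 - 15*y) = (y - 5)^3*(y^2 + 3*y) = (y - 5)^3*(y + 3)*(y)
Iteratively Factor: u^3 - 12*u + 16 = (u + 4)*(u^2 - 4*u + 4) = (u - 2)*(u + 4)*(u - 2)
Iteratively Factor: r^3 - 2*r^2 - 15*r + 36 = (r - 3)*(r^2 + r - 12) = (r - 3)*(r + 4)*(r - 3)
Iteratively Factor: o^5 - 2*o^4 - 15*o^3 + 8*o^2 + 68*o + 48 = (o - 4)*(o^4 + 2*o^3 - 7*o^2 - 20*o - 12) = (o - 4)*(o + 1)*(o^3 + o^2 - 8*o - 12) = (o - 4)*(o + 1)*(o + 2)*(o^2 - o - 6) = (o - 4)*(o - 3)*(o + 1)*(o + 2)*(o + 2)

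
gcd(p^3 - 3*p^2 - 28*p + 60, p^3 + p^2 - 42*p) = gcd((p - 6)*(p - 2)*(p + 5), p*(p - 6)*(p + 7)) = p - 6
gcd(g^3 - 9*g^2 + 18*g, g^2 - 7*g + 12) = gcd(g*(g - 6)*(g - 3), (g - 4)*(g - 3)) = g - 3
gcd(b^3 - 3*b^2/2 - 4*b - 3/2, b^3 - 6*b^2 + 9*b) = b - 3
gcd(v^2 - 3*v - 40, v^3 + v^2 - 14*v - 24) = 1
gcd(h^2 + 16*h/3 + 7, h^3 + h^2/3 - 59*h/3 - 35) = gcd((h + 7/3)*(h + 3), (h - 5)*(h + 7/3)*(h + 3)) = h^2 + 16*h/3 + 7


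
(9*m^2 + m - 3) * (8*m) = 72*m^3 + 8*m^2 - 24*m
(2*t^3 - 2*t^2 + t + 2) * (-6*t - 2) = -12*t^4 + 8*t^3 - 2*t^2 - 14*t - 4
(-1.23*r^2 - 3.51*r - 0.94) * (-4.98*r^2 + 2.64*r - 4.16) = 6.1254*r^4 + 14.2326*r^3 + 0.531600000000002*r^2 + 12.12*r + 3.9104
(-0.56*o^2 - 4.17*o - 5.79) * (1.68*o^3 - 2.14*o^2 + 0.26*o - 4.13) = -0.9408*o^5 - 5.8072*o^4 - 0.949*o^3 + 13.6192*o^2 + 15.7167*o + 23.9127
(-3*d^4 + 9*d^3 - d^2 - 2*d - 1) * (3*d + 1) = -9*d^5 + 24*d^4 + 6*d^3 - 7*d^2 - 5*d - 1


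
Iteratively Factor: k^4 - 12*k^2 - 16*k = (k)*(k^3 - 12*k - 16) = k*(k + 2)*(k^2 - 2*k - 8) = k*(k - 4)*(k + 2)*(k + 2)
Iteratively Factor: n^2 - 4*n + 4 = (n - 2)*(n - 2)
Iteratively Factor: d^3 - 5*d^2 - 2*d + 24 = (d - 4)*(d^2 - d - 6) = (d - 4)*(d - 3)*(d + 2)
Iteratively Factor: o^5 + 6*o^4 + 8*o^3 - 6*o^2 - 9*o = (o - 1)*(o^4 + 7*o^3 + 15*o^2 + 9*o) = o*(o - 1)*(o^3 + 7*o^2 + 15*o + 9) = o*(o - 1)*(o + 3)*(o^2 + 4*o + 3) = o*(o - 1)*(o + 3)^2*(o + 1)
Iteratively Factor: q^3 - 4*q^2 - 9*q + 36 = (q + 3)*(q^2 - 7*q + 12) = (q - 3)*(q + 3)*(q - 4)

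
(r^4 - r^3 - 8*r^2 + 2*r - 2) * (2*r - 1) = 2*r^5 - 3*r^4 - 15*r^3 + 12*r^2 - 6*r + 2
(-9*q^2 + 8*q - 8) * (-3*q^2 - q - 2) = 27*q^4 - 15*q^3 + 34*q^2 - 8*q + 16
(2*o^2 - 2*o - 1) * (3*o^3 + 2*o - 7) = 6*o^5 - 6*o^4 + o^3 - 18*o^2 + 12*o + 7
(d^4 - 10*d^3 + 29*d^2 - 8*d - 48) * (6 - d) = -d^5 + 16*d^4 - 89*d^3 + 182*d^2 - 288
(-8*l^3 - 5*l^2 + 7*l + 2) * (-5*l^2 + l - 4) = 40*l^5 + 17*l^4 - 8*l^3 + 17*l^2 - 26*l - 8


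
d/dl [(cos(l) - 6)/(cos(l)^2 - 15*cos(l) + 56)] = (cos(l)^2 - 12*cos(l) + 34)*sin(l)/(cos(l)^2 - 15*cos(l) + 56)^2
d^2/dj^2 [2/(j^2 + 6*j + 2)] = 4*(-j^2 - 6*j + 4*(j + 3)^2 - 2)/(j^2 + 6*j + 2)^3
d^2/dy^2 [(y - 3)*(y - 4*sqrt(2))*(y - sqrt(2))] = 6*y - 10*sqrt(2) - 6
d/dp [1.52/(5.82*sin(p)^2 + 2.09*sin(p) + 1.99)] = -(17.6928*sin(p) + 3.1768)*cos(p)/(5.82*sin(p)^2 + 2.09*sin(p) + 1.99)^2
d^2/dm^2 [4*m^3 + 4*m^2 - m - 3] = 24*m + 8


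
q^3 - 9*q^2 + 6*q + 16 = (q - 8)*(q - 2)*(q + 1)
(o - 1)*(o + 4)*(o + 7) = o^3 + 10*o^2 + 17*o - 28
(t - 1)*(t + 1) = t^2 - 1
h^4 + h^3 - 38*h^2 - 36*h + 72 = (h - 6)*(h - 1)*(h + 2)*(h + 6)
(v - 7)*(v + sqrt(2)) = v^2 - 7*v + sqrt(2)*v - 7*sqrt(2)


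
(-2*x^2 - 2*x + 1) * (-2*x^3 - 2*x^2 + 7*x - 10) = 4*x^5 + 8*x^4 - 12*x^3 + 4*x^2 + 27*x - 10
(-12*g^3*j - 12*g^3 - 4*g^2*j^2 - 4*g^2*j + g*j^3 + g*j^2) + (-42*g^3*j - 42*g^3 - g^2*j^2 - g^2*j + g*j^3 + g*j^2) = -54*g^3*j - 54*g^3 - 5*g^2*j^2 - 5*g^2*j + 2*g*j^3 + 2*g*j^2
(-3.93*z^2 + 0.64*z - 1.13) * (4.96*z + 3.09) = -19.4928*z^3 - 8.9693*z^2 - 3.6272*z - 3.4917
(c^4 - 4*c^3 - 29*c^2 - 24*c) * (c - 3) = c^5 - 7*c^4 - 17*c^3 + 63*c^2 + 72*c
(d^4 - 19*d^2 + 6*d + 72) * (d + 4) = d^5 + 4*d^4 - 19*d^3 - 70*d^2 + 96*d + 288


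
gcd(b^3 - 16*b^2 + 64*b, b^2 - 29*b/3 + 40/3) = b - 8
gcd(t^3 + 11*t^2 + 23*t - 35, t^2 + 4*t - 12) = 1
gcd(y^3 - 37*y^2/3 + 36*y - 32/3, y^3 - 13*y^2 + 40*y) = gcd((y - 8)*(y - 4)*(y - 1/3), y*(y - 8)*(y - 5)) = y - 8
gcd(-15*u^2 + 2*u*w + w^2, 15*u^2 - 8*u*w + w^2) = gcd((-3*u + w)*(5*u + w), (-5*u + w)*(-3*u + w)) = 3*u - w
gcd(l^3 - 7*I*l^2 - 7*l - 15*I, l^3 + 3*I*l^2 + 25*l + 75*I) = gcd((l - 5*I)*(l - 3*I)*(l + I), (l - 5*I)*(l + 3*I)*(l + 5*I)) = l - 5*I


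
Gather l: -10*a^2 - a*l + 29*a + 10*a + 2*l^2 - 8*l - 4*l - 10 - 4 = -10*a^2 + 39*a + 2*l^2 + l*(-a - 12) - 14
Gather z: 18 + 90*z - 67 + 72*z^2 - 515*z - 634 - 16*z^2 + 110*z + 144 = 56*z^2 - 315*z - 539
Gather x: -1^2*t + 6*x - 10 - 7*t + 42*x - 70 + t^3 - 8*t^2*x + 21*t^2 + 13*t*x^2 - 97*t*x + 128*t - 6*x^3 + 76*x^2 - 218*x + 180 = t^3 + 21*t^2 + 120*t - 6*x^3 + x^2*(13*t + 76) + x*(-8*t^2 - 97*t - 170) + 100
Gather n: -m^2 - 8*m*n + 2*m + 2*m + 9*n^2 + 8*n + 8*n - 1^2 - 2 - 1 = -m^2 + 4*m + 9*n^2 + n*(16 - 8*m) - 4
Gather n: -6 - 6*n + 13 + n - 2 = 5 - 5*n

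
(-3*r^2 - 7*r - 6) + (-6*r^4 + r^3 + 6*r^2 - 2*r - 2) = -6*r^4 + r^3 + 3*r^2 - 9*r - 8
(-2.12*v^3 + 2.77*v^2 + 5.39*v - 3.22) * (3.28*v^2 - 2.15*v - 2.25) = -6.9536*v^5 + 13.6436*v^4 + 16.4937*v^3 - 28.3826*v^2 - 5.2045*v + 7.245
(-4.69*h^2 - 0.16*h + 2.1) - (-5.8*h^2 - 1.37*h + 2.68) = 1.11*h^2 + 1.21*h - 0.58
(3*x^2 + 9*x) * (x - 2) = 3*x^3 + 3*x^2 - 18*x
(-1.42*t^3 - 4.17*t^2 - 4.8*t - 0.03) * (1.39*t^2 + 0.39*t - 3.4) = -1.9738*t^5 - 6.3501*t^4 - 3.4703*t^3 + 12.2643*t^2 + 16.3083*t + 0.102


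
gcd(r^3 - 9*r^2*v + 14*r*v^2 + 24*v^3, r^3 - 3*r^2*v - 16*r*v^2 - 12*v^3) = r^2 - 5*r*v - 6*v^2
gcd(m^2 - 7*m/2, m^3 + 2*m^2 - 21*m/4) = m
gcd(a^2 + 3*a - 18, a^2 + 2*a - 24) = a + 6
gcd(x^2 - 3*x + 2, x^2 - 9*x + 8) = x - 1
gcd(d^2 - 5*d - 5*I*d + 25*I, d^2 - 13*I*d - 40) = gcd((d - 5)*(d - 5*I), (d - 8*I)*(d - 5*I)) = d - 5*I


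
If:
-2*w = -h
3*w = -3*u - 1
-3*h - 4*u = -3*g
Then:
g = 2*w/3 - 4/9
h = 2*w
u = -w - 1/3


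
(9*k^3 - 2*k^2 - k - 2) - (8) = 9*k^3 - 2*k^2 - k - 10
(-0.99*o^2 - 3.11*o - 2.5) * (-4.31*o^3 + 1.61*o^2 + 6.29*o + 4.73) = 4.2669*o^5 + 11.8102*o^4 - 0.459200000000002*o^3 - 28.2696*o^2 - 30.4353*o - 11.825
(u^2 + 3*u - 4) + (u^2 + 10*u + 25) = 2*u^2 + 13*u + 21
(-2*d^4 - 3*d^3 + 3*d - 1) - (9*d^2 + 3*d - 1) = -2*d^4 - 3*d^3 - 9*d^2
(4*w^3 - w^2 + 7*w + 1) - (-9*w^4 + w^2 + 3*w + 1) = 9*w^4 + 4*w^3 - 2*w^2 + 4*w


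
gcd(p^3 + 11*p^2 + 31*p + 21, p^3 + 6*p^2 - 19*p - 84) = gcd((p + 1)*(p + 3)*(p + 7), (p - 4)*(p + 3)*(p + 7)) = p^2 + 10*p + 21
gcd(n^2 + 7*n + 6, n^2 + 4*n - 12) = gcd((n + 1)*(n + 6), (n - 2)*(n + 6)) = n + 6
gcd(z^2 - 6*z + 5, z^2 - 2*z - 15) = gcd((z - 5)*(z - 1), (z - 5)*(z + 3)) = z - 5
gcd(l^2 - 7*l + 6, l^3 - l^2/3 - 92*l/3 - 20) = l - 6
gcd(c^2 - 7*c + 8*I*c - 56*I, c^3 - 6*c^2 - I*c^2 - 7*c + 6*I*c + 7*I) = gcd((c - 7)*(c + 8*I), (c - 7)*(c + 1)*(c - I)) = c - 7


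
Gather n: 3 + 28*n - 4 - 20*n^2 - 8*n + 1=-20*n^2 + 20*n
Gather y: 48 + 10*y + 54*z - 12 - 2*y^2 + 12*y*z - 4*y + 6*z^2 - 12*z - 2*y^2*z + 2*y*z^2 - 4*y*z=y^2*(-2*z - 2) + y*(2*z^2 + 8*z + 6) + 6*z^2 + 42*z + 36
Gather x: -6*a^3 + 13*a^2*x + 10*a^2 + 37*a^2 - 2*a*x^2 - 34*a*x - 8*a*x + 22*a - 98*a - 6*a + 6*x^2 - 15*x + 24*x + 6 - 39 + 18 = -6*a^3 + 47*a^2 - 82*a + x^2*(6 - 2*a) + x*(13*a^2 - 42*a + 9) - 15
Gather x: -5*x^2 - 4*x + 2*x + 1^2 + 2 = -5*x^2 - 2*x + 3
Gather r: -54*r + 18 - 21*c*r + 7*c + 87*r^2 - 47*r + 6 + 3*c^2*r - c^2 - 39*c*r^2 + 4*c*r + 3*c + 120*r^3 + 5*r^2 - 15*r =-c^2 + 10*c + 120*r^3 + r^2*(92 - 39*c) + r*(3*c^2 - 17*c - 116) + 24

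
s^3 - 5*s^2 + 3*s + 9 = (s - 3)^2*(s + 1)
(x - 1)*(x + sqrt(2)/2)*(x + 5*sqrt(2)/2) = x^3 - x^2 + 3*sqrt(2)*x^2 - 3*sqrt(2)*x + 5*x/2 - 5/2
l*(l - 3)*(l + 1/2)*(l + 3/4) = l^4 - 7*l^3/4 - 27*l^2/8 - 9*l/8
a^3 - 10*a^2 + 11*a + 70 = (a - 7)*(a - 5)*(a + 2)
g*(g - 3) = g^2 - 3*g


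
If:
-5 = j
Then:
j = -5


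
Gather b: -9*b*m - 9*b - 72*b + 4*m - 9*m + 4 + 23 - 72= b*(-9*m - 81) - 5*m - 45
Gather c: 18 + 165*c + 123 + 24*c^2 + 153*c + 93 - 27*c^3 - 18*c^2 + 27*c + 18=-27*c^3 + 6*c^2 + 345*c + 252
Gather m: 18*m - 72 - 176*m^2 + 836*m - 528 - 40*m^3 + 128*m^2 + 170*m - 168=-40*m^3 - 48*m^2 + 1024*m - 768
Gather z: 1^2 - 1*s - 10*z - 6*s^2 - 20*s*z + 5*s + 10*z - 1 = -6*s^2 - 20*s*z + 4*s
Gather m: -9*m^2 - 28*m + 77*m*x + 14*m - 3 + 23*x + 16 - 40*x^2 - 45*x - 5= -9*m^2 + m*(77*x - 14) - 40*x^2 - 22*x + 8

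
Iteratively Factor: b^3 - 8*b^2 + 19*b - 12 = (b - 1)*(b^2 - 7*b + 12) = (b - 3)*(b - 1)*(b - 4)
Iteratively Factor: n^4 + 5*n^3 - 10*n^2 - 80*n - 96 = (n + 3)*(n^3 + 2*n^2 - 16*n - 32) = (n + 3)*(n + 4)*(n^2 - 2*n - 8) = (n - 4)*(n + 3)*(n + 4)*(n + 2)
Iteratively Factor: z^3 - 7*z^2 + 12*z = (z - 3)*(z^2 - 4*z) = z*(z - 3)*(z - 4)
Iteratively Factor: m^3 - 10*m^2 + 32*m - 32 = (m - 2)*(m^2 - 8*m + 16) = (m - 4)*(m - 2)*(m - 4)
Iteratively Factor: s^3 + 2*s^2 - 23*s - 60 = (s + 4)*(s^2 - 2*s - 15) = (s - 5)*(s + 4)*(s + 3)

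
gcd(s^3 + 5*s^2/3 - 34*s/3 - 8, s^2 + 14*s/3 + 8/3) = s^2 + 14*s/3 + 8/3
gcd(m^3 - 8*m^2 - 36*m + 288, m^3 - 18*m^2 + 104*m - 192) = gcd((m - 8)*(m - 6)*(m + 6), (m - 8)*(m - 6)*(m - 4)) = m^2 - 14*m + 48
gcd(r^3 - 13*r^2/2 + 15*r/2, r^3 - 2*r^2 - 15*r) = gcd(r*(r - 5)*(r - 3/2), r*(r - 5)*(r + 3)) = r^2 - 5*r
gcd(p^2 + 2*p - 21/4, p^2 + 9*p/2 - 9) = p - 3/2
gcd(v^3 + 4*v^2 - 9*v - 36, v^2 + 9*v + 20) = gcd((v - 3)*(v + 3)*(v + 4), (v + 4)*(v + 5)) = v + 4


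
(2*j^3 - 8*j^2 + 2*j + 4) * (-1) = -2*j^3 + 8*j^2 - 2*j - 4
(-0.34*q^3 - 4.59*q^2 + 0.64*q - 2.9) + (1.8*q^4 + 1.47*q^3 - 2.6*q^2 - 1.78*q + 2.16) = 1.8*q^4 + 1.13*q^3 - 7.19*q^2 - 1.14*q - 0.74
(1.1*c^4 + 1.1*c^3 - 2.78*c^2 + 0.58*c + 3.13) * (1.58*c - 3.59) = 1.738*c^5 - 2.211*c^4 - 8.3414*c^3 + 10.8966*c^2 + 2.8632*c - 11.2367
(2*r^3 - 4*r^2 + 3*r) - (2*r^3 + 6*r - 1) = -4*r^2 - 3*r + 1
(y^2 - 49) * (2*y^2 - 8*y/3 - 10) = 2*y^4 - 8*y^3/3 - 108*y^2 + 392*y/3 + 490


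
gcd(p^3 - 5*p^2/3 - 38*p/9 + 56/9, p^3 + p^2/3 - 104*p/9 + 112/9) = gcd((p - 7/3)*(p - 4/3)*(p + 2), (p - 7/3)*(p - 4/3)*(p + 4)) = p^2 - 11*p/3 + 28/9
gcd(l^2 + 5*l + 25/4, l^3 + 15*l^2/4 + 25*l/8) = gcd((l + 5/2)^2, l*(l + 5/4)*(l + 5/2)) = l + 5/2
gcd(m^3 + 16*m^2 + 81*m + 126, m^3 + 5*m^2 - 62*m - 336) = m^2 + 13*m + 42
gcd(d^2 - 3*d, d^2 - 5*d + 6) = d - 3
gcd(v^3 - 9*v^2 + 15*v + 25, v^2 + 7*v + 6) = v + 1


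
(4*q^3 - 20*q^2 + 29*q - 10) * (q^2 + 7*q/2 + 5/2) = 4*q^5 - 6*q^4 - 31*q^3 + 83*q^2/2 + 75*q/2 - 25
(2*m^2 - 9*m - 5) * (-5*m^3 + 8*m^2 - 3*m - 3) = -10*m^5 + 61*m^4 - 53*m^3 - 19*m^2 + 42*m + 15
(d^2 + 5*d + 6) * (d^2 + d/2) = d^4 + 11*d^3/2 + 17*d^2/2 + 3*d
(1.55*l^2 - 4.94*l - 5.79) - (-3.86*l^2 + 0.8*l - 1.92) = 5.41*l^2 - 5.74*l - 3.87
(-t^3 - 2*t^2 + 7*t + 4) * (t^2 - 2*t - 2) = -t^5 + 13*t^3 - 6*t^2 - 22*t - 8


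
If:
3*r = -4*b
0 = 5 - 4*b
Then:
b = 5/4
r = -5/3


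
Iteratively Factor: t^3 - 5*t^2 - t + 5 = (t + 1)*(t^2 - 6*t + 5) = (t - 1)*(t + 1)*(t - 5)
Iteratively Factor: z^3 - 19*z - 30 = (z + 3)*(z^2 - 3*z - 10) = (z + 2)*(z + 3)*(z - 5)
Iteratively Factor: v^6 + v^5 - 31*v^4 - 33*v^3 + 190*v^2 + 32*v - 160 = (v - 5)*(v^5 + 6*v^4 - v^3 - 38*v^2 + 32) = (v - 5)*(v - 2)*(v^4 + 8*v^3 + 15*v^2 - 8*v - 16) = (v - 5)*(v - 2)*(v + 1)*(v^3 + 7*v^2 + 8*v - 16) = (v - 5)*(v - 2)*(v + 1)*(v + 4)*(v^2 + 3*v - 4) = (v - 5)*(v - 2)*(v - 1)*(v + 1)*(v + 4)*(v + 4)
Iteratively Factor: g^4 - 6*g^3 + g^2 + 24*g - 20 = (g - 2)*(g^3 - 4*g^2 - 7*g + 10) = (g - 5)*(g - 2)*(g^2 + g - 2) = (g - 5)*(g - 2)*(g - 1)*(g + 2)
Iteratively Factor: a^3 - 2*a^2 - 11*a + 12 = (a + 3)*(a^2 - 5*a + 4) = (a - 1)*(a + 3)*(a - 4)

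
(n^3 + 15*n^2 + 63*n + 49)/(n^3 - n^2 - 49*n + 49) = (n^2 + 8*n + 7)/(n^2 - 8*n + 7)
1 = 1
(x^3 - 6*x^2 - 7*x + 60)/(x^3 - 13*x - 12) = (x - 5)/(x + 1)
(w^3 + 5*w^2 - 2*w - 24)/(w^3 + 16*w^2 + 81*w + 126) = (w^2 + 2*w - 8)/(w^2 + 13*w + 42)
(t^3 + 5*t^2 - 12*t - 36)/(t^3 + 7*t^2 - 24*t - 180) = (t^2 - t - 6)/(t^2 + t - 30)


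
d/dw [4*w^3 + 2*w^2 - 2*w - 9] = 12*w^2 + 4*w - 2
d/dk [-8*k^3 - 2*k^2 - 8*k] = -24*k^2 - 4*k - 8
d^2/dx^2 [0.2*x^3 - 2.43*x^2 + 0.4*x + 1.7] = 1.2*x - 4.86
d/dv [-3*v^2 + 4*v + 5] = 4 - 6*v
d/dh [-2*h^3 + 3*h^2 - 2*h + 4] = -6*h^2 + 6*h - 2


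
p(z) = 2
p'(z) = 0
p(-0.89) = 2.00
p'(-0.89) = 0.00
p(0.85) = 2.00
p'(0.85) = 0.00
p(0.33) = 2.00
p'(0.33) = 0.00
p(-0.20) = 2.00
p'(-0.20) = 0.00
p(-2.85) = 2.00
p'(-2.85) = 0.00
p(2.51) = 2.00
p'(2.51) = 0.00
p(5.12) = 2.00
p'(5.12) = 0.00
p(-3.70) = 2.00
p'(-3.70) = 0.00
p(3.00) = 2.00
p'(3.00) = 0.00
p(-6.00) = 2.00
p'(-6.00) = 0.00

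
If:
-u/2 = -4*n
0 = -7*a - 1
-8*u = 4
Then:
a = -1/7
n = -1/16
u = -1/2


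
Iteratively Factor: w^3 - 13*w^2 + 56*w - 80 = (w - 4)*(w^2 - 9*w + 20) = (w - 5)*(w - 4)*(w - 4)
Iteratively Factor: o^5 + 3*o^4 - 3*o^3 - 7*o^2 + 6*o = (o + 3)*(o^4 - 3*o^2 + 2*o) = o*(o + 3)*(o^3 - 3*o + 2) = o*(o + 2)*(o + 3)*(o^2 - 2*o + 1) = o*(o - 1)*(o + 2)*(o + 3)*(o - 1)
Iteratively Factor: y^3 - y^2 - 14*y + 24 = (y - 3)*(y^2 + 2*y - 8) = (y - 3)*(y + 4)*(y - 2)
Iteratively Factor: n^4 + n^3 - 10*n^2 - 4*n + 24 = (n + 2)*(n^3 - n^2 - 8*n + 12) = (n - 2)*(n + 2)*(n^2 + n - 6) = (n - 2)^2*(n + 2)*(n + 3)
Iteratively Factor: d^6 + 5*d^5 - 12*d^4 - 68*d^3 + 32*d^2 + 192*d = (d - 2)*(d^5 + 7*d^4 + 2*d^3 - 64*d^2 - 96*d) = d*(d - 2)*(d^4 + 7*d^3 + 2*d^2 - 64*d - 96) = d*(d - 2)*(d + 4)*(d^3 + 3*d^2 - 10*d - 24) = d*(d - 3)*(d - 2)*(d + 4)*(d^2 + 6*d + 8) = d*(d - 3)*(d - 2)*(d + 2)*(d + 4)*(d + 4)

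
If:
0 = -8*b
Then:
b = 0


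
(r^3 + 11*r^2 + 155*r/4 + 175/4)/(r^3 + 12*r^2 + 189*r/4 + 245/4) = (2*r + 5)/(2*r + 7)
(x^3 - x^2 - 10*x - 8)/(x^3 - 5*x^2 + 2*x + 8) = (x + 2)/(x - 2)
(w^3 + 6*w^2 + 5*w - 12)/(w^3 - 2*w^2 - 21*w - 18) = (w^2 + 3*w - 4)/(w^2 - 5*w - 6)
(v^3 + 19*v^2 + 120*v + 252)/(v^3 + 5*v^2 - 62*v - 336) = (v + 6)/(v - 8)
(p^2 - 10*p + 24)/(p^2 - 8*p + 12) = (p - 4)/(p - 2)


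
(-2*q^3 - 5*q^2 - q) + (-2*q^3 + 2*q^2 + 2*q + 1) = -4*q^3 - 3*q^2 + q + 1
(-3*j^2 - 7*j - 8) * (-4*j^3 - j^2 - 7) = 12*j^5 + 31*j^4 + 39*j^3 + 29*j^2 + 49*j + 56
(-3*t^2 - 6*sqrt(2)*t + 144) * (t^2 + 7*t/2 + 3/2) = -3*t^4 - 21*t^3/2 - 6*sqrt(2)*t^3 - 21*sqrt(2)*t^2 + 279*t^2/2 - 9*sqrt(2)*t + 504*t + 216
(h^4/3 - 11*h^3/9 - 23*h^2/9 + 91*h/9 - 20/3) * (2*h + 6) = 2*h^5/3 - 4*h^4/9 - 112*h^3/9 + 44*h^2/9 + 142*h/3 - 40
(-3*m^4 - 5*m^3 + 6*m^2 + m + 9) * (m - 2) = -3*m^5 + m^4 + 16*m^3 - 11*m^2 + 7*m - 18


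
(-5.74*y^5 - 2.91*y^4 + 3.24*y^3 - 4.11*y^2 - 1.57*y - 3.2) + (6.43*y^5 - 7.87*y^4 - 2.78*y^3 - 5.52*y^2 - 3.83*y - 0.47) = 0.69*y^5 - 10.78*y^4 + 0.46*y^3 - 9.63*y^2 - 5.4*y - 3.67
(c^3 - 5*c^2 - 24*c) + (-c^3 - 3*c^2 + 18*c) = -8*c^2 - 6*c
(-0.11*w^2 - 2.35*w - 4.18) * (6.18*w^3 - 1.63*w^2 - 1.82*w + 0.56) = -0.6798*w^5 - 14.3437*w^4 - 21.8017*w^3 + 11.0288*w^2 + 6.2916*w - 2.3408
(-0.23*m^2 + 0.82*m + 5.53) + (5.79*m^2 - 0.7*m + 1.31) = 5.56*m^2 + 0.12*m + 6.84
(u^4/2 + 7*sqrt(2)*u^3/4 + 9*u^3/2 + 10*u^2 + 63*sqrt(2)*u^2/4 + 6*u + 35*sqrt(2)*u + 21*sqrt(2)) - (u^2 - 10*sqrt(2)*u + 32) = u^4/2 + 7*sqrt(2)*u^3/4 + 9*u^3/2 + 9*u^2 + 63*sqrt(2)*u^2/4 + 6*u + 45*sqrt(2)*u - 32 + 21*sqrt(2)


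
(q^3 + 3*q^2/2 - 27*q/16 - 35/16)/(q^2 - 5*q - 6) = (q^2 + q/2 - 35/16)/(q - 6)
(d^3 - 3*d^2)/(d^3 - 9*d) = d/(d + 3)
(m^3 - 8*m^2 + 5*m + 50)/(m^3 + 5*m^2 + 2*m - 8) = (m^2 - 10*m + 25)/(m^2 + 3*m - 4)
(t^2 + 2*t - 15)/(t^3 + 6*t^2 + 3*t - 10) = (t - 3)/(t^2 + t - 2)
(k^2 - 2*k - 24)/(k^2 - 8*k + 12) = (k + 4)/(k - 2)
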